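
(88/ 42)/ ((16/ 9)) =33/ 28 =1.18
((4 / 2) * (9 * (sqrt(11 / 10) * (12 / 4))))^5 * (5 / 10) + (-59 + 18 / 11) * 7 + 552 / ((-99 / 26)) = -18035 / 33 + 3472435494 * sqrt(110) / 125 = 291353139.15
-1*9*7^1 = -63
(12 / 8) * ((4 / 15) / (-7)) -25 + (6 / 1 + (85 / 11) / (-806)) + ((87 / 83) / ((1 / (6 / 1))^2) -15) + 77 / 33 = 463722367 / 77267190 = 6.00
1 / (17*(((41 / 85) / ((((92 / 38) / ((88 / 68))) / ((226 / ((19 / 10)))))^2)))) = 152881 / 5067760720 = 0.00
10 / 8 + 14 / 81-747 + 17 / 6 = -240649 / 324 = -742.74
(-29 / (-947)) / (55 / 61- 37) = -1769 / 2085294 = -0.00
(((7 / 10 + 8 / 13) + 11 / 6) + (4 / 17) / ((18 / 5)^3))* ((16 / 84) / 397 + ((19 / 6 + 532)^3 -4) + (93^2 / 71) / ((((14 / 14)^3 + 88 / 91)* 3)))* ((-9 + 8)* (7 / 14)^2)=-5941135902779697066049453 / 49162444706007360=-120847039.61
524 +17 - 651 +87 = -23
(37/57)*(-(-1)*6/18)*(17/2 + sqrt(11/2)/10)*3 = 37*sqrt(22)/1140 + 629/114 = 5.67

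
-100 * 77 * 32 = -246400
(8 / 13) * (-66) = -528 / 13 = -40.62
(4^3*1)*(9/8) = 72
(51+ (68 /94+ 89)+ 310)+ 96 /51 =361632 /799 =452.61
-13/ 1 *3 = -39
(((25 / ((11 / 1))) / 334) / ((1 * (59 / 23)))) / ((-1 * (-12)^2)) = -575 / 31214304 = -0.00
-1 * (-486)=486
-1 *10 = -10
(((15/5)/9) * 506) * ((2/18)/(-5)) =-506/135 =-3.75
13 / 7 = 1.86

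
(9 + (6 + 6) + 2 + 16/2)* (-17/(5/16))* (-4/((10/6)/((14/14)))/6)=16864/25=674.56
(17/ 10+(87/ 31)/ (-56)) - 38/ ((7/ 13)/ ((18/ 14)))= -5412793/ 60760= -89.08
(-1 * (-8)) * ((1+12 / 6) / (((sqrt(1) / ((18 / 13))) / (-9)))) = -3888 / 13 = -299.08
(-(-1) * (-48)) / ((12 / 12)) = -48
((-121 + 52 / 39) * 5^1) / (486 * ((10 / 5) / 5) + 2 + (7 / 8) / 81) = -1938600 / 636371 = -3.05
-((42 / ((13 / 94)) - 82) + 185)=-5287 / 13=-406.69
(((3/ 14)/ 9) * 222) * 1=5.29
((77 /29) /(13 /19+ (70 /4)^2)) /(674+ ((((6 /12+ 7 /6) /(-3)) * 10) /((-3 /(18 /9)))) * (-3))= 0.00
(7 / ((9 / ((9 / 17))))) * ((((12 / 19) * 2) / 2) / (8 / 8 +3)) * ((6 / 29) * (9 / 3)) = 378 / 9367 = 0.04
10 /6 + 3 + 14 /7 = 20 /3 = 6.67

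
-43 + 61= 18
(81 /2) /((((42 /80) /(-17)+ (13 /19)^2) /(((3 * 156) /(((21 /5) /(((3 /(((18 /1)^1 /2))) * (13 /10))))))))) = 3360375720 /751373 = 4472.31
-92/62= -46/31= -1.48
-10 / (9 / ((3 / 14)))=-0.24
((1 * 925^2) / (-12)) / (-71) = 855625 / 852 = 1004.25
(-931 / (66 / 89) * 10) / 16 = -414295 / 528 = -784.65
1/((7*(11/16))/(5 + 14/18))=832/693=1.20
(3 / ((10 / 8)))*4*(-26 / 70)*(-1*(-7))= -624 / 25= -24.96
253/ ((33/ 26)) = 598/ 3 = 199.33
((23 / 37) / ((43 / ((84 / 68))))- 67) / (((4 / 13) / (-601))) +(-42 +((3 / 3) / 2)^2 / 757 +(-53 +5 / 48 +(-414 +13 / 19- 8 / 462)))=130324.64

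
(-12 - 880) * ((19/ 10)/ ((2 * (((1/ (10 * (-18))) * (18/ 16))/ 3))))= 406752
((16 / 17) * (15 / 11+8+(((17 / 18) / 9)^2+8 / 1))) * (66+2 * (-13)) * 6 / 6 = 802525280 / 1226907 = 654.10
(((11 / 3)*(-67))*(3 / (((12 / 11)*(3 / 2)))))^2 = 65723449 / 324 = 202850.15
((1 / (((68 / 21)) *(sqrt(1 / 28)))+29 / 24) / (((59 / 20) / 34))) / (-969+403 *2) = -420 *sqrt(7) / 9617 - 2465 / 28851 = -0.20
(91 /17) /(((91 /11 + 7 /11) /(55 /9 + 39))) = 4147 /153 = 27.10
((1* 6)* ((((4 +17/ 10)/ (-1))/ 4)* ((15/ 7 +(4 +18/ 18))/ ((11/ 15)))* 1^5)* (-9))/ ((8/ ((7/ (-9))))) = -12825/ 176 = -72.87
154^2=23716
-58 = -58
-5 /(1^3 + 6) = -5 /7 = -0.71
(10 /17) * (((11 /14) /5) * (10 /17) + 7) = 8440 /2023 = 4.17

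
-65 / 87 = -0.75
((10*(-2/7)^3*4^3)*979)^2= 213558600.16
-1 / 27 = -0.04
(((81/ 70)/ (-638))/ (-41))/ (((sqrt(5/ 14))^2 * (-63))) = -0.00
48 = 48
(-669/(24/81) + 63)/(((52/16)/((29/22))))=-509211/572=-890.23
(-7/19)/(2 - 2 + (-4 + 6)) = -7/38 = -0.18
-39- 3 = -42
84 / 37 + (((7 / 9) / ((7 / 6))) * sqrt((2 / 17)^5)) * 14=112 * sqrt(34) / 14739 + 84 / 37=2.31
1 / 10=0.10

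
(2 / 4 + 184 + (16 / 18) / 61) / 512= 202597 / 562176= 0.36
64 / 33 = 1.94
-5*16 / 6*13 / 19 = -520 / 57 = -9.12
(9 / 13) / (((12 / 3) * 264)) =3 / 4576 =0.00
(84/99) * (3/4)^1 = 7/11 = 0.64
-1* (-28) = 28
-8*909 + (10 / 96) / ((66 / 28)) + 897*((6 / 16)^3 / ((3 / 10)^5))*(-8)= -129096889 / 792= -163001.12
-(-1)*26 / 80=13 / 40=0.32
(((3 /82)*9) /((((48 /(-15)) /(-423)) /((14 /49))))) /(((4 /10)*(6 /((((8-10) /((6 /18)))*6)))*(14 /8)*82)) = -856575 /658952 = -1.30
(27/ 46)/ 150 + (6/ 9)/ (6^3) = 326/ 46575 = 0.01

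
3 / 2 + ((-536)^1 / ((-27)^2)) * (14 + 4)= -1901 / 162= -11.73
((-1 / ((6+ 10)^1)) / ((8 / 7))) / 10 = -7 / 1280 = -0.01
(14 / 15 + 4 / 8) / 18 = 43 / 540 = 0.08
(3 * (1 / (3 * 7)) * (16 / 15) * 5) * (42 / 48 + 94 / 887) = 13922 / 18627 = 0.75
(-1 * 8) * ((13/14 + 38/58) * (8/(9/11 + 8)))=-226336/19691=-11.49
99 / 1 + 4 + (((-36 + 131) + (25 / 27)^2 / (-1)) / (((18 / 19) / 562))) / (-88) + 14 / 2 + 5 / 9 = -524.08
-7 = -7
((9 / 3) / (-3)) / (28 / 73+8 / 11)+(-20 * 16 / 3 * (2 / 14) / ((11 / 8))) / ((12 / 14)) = -1221257 / 88308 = -13.83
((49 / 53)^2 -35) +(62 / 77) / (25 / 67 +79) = -19631885809 / 575123087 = -34.14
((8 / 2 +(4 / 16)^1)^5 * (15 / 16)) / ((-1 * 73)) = -21297855 / 1196032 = -17.81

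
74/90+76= 3457/45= 76.82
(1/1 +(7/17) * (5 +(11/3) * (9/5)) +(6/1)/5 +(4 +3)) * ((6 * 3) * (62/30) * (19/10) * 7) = 14694372/2125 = 6915.00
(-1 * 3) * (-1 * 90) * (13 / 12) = 585 / 2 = 292.50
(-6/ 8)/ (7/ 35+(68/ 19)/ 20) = -95/ 48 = -1.98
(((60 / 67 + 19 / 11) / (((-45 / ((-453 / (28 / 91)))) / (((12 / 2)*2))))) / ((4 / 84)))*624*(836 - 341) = 447505675344 / 67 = 6679189184.24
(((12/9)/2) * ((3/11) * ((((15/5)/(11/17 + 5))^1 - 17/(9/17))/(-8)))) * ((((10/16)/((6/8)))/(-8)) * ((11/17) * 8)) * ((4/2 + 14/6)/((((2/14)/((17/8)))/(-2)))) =4138225/82944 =49.89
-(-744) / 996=0.75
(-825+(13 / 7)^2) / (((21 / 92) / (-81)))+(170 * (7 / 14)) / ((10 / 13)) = 200067611 / 686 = 291643.75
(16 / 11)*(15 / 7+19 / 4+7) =1556 / 77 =20.21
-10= -10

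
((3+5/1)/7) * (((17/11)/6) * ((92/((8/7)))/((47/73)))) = 57086/1551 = 36.81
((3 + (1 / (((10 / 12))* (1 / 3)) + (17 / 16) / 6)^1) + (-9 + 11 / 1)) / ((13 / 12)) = 4213 / 520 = 8.10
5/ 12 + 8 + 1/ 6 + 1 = 115/ 12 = 9.58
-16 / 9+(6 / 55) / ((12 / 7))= -1697 / 990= -1.71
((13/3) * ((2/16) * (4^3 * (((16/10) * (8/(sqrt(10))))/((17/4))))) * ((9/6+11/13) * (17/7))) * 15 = 2821.84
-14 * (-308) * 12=51744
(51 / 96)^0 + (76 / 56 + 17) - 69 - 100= -2095 / 14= -149.64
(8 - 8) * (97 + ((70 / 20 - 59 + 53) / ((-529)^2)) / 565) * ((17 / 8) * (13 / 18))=0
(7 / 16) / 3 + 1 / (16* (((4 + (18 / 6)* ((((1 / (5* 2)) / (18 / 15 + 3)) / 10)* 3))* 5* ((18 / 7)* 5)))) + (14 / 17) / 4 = 2425381 / 6891120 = 0.35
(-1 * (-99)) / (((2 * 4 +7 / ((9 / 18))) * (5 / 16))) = 72 / 5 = 14.40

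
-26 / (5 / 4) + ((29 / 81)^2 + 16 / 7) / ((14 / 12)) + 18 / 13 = -120827516 / 6965595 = -17.35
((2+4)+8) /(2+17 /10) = 140 /37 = 3.78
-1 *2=-2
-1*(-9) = 9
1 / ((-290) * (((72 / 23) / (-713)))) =16399 / 20880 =0.79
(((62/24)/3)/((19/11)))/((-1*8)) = -341/5472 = -0.06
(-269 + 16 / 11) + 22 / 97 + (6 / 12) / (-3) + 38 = -1469165 / 6402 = -229.49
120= 120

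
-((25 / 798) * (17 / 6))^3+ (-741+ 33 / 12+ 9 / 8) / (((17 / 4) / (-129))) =41749689897606743 / 1865998741824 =22373.91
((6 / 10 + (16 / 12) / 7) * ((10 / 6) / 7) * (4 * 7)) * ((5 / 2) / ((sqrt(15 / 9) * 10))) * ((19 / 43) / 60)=1577 * sqrt(15) / 812700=0.01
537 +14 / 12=3229 / 6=538.17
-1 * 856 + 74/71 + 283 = -40609/71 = -571.96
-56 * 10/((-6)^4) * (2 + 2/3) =-1.15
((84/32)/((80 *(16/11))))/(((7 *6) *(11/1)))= 1/20480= 0.00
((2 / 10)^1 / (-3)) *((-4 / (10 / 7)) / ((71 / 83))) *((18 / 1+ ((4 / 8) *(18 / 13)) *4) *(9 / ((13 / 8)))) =25.10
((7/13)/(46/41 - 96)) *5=-287/10114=-0.03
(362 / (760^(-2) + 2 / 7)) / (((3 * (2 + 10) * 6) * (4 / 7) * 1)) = 320170900 / 31190589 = 10.26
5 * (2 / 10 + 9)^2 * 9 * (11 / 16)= 52371 / 20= 2618.55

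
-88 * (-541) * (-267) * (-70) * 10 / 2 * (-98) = -435998824800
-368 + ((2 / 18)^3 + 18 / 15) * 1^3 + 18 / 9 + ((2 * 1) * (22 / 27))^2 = -1320011 / 3645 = -362.14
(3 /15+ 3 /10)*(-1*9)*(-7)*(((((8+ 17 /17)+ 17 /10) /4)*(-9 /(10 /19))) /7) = -205.84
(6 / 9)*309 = 206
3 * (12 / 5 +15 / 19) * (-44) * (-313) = 12518748 / 95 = 131776.29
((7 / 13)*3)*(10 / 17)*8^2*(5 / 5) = 13440 / 221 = 60.81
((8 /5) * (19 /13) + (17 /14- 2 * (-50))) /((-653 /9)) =-848097 /594230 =-1.43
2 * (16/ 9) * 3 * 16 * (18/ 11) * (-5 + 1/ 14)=-105984/ 77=-1376.42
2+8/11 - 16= -146/11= -13.27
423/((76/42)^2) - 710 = -580.82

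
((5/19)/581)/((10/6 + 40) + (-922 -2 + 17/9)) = -45/87473036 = -0.00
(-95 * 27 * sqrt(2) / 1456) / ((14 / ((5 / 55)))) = -2565 * sqrt(2) / 224224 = -0.02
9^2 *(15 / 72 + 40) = 26055 / 8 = 3256.88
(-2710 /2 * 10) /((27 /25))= -338750 /27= -12546.30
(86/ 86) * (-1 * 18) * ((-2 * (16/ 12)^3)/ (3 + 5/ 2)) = 512/ 33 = 15.52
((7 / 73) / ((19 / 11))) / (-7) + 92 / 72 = 31703 / 24966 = 1.27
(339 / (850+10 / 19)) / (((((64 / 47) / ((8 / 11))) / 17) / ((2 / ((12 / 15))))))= 9.05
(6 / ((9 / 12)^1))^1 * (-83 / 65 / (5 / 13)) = -664 / 25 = -26.56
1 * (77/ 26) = 2.96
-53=-53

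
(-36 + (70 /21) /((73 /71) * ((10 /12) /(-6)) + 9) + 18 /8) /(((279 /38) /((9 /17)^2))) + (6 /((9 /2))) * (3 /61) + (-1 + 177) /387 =-7216996766477 /9576075726414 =-0.75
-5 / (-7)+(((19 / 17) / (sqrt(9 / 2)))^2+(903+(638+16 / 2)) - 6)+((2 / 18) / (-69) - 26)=1907025359 / 1256283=1517.99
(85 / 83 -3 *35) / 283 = -0.37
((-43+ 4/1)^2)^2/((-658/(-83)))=192015603/658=291817.03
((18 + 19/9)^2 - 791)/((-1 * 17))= 31310/1377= 22.74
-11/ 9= -1.22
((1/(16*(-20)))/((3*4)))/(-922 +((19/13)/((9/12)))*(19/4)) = 13/45564160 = 0.00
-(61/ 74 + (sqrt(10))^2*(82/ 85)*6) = -73853/ 1258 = -58.71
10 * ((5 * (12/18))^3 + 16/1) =14320/27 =530.37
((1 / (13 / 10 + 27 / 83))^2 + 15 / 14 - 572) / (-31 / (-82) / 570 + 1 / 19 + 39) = -17879310495390 / 1223812054003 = -14.61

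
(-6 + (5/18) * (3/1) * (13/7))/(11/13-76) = 0.06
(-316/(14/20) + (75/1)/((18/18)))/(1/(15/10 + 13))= -76415/14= -5458.21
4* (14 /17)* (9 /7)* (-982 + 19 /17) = -1200600 /289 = -4154.33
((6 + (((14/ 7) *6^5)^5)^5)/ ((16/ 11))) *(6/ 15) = 3427826871975974663771231676422092959754975279174069886154172567520980632977086998571910941011827937509409/ 20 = 171391343598798733188561600000000000000000000000000000000000000000000000000000000000000000000000000000000.00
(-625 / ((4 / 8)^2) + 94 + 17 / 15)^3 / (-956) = 46940399921017 / 3226500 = 14548396.07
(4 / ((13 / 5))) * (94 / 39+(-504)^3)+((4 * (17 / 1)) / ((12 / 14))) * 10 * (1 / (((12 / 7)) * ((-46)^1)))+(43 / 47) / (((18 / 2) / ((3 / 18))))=-971526003801482 / 4932603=-196960104.80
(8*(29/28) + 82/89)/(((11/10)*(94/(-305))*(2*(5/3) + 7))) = -26242200/9984821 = -2.63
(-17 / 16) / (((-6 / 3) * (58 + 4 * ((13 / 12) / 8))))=51 / 5620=0.01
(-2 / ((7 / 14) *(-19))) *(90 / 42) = 60 / 133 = 0.45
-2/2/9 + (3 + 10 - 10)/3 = 8/9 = 0.89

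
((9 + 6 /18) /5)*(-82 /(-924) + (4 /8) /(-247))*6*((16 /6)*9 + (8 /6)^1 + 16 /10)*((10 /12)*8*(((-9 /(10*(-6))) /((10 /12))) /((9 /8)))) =255870976 /9169875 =27.90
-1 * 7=-7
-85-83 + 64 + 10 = -94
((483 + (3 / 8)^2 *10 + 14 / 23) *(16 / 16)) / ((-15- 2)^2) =356971 / 212704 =1.68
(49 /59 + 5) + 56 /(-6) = -620 /177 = -3.50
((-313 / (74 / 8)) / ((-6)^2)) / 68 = -313 / 22644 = -0.01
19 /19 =1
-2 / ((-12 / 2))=1 / 3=0.33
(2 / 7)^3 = 8 / 343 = 0.02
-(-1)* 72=72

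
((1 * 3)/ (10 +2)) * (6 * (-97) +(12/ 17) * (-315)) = -6837/ 34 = -201.09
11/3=3.67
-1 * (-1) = 1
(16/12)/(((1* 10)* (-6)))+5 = 224/45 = 4.98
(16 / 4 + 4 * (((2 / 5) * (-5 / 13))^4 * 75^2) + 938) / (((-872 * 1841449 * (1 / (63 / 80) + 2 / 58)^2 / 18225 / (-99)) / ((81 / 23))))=6650155214323412593725 / 2994990950768469344588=2.22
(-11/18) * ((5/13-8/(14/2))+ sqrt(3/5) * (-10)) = 253/546+ 11 * sqrt(15)/9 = 5.20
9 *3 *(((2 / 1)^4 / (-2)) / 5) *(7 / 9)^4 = -19208 / 1215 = -15.81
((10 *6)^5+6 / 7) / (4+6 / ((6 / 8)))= 907200001 / 14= 64800000.07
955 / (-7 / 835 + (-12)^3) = -0.55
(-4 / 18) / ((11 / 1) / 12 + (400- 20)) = -8 / 13713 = -0.00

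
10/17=0.59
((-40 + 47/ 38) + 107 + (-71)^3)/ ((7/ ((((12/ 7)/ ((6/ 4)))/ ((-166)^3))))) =1942575/ 152095342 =0.01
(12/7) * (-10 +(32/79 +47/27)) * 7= -94.25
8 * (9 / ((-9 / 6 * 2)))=-24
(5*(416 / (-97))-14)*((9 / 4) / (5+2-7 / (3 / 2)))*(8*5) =-928260 / 679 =-1367.10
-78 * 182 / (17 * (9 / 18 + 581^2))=-9464 / 3825697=-0.00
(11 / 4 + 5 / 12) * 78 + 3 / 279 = 22972 / 93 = 247.01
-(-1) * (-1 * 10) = -10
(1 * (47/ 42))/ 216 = 47/ 9072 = 0.01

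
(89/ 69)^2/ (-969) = -7921/ 4613409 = -0.00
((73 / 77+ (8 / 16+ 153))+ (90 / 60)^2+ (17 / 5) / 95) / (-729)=-7643387 / 35550900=-0.21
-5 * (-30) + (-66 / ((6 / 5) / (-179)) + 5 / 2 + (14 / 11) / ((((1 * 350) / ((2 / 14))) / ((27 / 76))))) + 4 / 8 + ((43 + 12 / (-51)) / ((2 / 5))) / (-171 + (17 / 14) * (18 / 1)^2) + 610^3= 879003279284887013 / 3872414700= 226990998.48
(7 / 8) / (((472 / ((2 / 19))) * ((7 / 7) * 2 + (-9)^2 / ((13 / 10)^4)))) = 199927 / 31105400384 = 0.00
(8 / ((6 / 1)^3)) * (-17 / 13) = -17 / 351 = -0.05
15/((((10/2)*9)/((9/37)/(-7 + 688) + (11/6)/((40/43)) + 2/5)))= 4779751/6047280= 0.79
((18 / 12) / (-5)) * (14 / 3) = -7 / 5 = -1.40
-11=-11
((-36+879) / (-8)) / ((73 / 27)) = -22761 / 584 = -38.97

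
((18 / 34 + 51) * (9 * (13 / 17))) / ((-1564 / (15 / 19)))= -0.18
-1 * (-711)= 711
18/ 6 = 3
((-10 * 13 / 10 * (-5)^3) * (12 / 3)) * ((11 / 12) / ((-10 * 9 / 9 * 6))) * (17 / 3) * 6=-60775 / 18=-3376.39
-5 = -5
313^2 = 97969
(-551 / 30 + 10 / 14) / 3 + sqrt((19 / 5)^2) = -1313 / 630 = -2.08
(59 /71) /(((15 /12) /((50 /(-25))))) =-472 /355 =-1.33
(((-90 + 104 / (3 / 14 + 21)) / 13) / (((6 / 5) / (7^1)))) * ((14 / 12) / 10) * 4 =-619213 / 34749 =-17.82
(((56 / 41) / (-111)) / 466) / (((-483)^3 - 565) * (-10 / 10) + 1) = -28 / 119483058295599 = -0.00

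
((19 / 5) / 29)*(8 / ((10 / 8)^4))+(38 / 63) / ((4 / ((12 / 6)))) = 4173331 / 5709375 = 0.73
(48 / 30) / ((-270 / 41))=-164 / 675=-0.24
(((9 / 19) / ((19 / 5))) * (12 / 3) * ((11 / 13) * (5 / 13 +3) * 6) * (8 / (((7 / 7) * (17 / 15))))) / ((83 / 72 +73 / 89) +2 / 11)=4421458483200 / 157532132017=28.07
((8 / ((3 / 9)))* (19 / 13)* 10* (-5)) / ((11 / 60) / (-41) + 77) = -56088000 / 2462317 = -22.78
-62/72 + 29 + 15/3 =33.14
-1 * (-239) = 239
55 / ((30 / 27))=99 / 2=49.50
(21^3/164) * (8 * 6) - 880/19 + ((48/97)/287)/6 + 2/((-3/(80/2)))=4185332012/1586823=2637.55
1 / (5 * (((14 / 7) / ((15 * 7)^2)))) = 2205 / 2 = 1102.50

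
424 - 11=413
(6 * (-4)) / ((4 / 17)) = -102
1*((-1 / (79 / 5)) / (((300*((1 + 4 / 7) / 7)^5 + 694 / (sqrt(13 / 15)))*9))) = 14785199431177175 / 6831079312149911817034299 - 27687916405271364347*sqrt(195) / 40986475872899470902205794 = -0.00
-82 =-82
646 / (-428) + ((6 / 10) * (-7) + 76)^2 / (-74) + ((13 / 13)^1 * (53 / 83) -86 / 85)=-9991939366 / 139653725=-71.55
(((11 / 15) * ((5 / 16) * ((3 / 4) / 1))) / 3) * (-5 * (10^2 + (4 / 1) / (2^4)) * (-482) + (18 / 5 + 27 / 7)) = 186039667 / 13440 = 13842.24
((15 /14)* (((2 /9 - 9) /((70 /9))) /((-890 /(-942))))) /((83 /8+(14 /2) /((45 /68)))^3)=-260403465600 /1871623156482527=-0.00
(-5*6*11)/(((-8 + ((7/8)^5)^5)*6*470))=207784125246264389402624/14141848155347686452459639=0.01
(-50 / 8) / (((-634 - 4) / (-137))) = -3425 / 2552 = -1.34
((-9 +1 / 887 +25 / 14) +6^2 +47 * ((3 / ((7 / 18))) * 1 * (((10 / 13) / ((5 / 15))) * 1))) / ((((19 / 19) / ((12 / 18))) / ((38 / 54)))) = 2654671165 / 6538077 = 406.03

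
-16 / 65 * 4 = -64 / 65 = -0.98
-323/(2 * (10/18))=-2907/10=-290.70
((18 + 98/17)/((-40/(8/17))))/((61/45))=-3636/17629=-0.21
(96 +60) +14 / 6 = 475 / 3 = 158.33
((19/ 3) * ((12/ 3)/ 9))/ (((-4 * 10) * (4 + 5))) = -19/ 2430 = -0.01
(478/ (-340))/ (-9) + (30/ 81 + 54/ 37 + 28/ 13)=9139997/ 2207790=4.14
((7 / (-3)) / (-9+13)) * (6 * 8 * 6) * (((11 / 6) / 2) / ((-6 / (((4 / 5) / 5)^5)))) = 78848 / 29296875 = 0.00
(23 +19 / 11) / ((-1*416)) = -17 / 286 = -0.06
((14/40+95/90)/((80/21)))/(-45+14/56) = -1771/214800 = -0.01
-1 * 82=-82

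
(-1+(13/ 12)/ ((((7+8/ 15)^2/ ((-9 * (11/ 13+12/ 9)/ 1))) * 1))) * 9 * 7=-4422663/ 51076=-86.59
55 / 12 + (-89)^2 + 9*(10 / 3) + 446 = 100819 / 12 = 8401.58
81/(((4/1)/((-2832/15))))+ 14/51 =-974846/255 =-3822.93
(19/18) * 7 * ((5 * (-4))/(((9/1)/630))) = -93100/9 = -10344.44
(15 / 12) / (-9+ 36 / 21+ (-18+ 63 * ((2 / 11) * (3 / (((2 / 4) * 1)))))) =77 / 2676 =0.03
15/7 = 2.14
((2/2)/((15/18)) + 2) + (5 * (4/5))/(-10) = 14/5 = 2.80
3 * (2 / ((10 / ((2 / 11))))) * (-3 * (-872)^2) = -13686912 / 55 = -248852.95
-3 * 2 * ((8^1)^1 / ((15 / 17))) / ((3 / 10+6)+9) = -32 / 9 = -3.56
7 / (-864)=-7 / 864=-0.01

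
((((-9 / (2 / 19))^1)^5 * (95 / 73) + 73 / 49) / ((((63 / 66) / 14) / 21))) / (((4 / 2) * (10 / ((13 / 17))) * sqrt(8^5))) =-97327658354480411 * sqrt(2) / 355819520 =-386831207.12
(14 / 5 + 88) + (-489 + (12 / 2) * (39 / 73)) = -144173 / 365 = -394.99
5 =5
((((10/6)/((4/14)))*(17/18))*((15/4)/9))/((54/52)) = 38675/17496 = 2.21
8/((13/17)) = 136/13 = 10.46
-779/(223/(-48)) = 37392/223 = 167.68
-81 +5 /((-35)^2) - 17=-24009 /245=-98.00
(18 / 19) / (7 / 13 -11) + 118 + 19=136.91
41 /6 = 6.83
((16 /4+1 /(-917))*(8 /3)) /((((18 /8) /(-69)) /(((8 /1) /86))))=-10795648 /354879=-30.42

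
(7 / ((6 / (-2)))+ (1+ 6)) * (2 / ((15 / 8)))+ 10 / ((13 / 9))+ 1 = 7547 / 585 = 12.90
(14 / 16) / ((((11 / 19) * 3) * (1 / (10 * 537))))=119035 / 44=2705.34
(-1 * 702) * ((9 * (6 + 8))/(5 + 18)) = -88452/23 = -3845.74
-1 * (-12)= 12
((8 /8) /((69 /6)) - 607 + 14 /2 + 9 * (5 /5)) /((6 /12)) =-27182 /23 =-1181.83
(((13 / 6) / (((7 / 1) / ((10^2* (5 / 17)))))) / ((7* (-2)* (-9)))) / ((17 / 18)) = 3250 / 42483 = 0.08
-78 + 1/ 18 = -1403/ 18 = -77.94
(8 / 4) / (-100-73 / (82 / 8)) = -41 / 2196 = -0.02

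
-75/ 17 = -4.41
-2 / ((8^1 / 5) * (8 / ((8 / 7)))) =-5 / 28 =-0.18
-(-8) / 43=0.19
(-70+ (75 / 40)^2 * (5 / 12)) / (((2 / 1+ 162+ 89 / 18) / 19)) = -3000195 / 389248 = -7.71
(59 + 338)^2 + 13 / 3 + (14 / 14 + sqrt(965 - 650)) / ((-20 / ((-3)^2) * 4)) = 157611.22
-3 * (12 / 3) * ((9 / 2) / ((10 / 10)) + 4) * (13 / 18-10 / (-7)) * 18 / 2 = -1974.43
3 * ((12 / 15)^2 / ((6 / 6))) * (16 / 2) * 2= 768 / 25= 30.72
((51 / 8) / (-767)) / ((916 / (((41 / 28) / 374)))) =-123 / 3462274816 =-0.00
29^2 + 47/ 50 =42097/ 50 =841.94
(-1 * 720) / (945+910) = -144 / 371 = -0.39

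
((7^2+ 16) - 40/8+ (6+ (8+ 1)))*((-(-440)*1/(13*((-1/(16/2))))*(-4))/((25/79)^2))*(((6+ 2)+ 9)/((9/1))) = 298769152/195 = 1532149.50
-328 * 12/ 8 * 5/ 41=-60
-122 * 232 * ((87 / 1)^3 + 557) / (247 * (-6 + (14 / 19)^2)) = 35442665056 / 2561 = 13839385.03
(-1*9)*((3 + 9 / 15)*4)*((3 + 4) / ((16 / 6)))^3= -750141 / 320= -2344.19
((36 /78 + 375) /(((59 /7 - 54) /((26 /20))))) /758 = -34167 /2418020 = -0.01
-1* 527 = -527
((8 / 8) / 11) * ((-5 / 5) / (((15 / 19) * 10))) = -19 / 1650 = -0.01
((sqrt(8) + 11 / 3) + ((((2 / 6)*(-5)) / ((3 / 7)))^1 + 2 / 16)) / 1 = -7 / 72 + 2*sqrt(2) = 2.73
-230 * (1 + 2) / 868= -0.79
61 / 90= 0.68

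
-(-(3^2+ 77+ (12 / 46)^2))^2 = -2072980900 / 279841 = -7407.71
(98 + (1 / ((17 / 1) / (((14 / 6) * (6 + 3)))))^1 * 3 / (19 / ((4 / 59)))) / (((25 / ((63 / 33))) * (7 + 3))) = 19612299 / 26203375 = 0.75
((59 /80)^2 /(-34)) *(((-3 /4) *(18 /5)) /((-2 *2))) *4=-0.04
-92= -92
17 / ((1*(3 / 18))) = 102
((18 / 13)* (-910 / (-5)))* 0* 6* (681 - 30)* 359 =0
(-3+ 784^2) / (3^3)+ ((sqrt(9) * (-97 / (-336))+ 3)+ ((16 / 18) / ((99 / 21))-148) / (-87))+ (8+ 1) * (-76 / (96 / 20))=65484681799 / 2893968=22627.99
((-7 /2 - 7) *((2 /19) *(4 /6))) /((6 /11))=-77 /57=-1.35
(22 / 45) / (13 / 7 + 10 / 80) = 1232 / 4995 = 0.25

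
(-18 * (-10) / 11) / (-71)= -180 / 781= -0.23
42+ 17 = 59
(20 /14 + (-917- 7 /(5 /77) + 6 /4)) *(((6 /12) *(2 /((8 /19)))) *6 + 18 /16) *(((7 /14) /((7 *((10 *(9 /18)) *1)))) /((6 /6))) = -8798313 /39200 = -224.45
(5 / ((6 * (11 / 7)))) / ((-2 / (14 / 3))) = -245 / 198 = -1.24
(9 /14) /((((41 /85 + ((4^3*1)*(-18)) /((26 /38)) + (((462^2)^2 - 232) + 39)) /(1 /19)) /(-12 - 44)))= -9945 /239124333189823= -0.00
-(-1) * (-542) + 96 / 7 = -3698 / 7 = -528.29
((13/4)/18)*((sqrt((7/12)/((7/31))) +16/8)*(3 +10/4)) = 143*sqrt(93)/864 +143/72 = 3.58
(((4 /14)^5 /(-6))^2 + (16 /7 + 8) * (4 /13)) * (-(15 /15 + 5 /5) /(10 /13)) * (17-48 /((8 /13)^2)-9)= 977.14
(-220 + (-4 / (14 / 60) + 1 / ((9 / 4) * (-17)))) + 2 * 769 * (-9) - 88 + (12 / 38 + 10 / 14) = -288266761 / 20349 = -14166.14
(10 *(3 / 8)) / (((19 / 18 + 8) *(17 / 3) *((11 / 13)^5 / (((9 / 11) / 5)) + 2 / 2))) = 1353362985 / 67609307564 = 0.02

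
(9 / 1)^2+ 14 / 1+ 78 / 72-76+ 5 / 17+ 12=6605 / 204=32.38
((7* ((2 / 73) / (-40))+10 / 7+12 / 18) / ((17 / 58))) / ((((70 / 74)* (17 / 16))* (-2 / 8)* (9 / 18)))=-4401394496 / 77531475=-56.77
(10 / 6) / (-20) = -1 / 12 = -0.08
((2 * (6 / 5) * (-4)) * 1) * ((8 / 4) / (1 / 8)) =-153.60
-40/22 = -20/11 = -1.82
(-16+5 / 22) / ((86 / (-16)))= 1388 / 473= 2.93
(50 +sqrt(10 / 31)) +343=sqrt(310) / 31 +393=393.57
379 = 379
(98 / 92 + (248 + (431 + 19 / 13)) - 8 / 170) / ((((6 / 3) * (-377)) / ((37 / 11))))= -1281665681 / 421584020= -3.04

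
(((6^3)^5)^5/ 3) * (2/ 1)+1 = 15319779685015179572310740508353720698584171210699737923585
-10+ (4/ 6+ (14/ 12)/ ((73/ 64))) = -1820/ 219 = -8.31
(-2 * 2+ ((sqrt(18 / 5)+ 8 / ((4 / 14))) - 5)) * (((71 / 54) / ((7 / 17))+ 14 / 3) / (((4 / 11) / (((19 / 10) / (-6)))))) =-11797841 / 90720 - 620939 * sqrt(10) / 151200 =-143.03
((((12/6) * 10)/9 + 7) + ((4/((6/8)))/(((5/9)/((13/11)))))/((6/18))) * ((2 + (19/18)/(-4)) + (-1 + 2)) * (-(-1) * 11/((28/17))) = 10244591/12960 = 790.48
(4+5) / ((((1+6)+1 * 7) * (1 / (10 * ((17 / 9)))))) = 85 / 7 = 12.14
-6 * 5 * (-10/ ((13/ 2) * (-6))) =-7.69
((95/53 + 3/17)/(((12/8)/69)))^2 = 6659212816/811801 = 8203.01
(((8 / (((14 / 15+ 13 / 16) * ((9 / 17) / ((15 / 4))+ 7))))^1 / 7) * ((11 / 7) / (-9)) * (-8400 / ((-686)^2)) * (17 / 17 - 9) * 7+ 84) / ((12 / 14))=97.98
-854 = -854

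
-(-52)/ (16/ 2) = 13/ 2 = 6.50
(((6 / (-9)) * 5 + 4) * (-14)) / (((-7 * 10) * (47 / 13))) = 26 / 705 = 0.04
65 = 65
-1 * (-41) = 41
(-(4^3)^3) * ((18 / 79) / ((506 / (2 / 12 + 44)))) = -104202240 / 19987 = -5213.50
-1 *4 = -4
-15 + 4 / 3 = -41 / 3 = -13.67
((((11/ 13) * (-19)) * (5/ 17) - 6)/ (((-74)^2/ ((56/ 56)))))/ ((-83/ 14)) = 16597/ 50223134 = 0.00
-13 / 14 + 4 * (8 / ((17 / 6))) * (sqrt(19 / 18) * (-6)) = -192 * sqrt(38) / 17 - 13 / 14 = -70.55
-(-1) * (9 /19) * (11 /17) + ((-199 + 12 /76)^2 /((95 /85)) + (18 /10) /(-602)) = 12416293543723 /350975030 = 35376.57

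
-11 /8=-1.38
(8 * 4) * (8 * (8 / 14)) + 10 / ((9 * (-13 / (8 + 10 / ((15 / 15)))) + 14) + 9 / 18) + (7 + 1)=4355 / 28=155.54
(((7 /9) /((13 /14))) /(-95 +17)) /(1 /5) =-245 /4563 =-0.05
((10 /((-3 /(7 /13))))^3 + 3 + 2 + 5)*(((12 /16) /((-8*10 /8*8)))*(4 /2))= -25019 /316368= -0.08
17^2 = 289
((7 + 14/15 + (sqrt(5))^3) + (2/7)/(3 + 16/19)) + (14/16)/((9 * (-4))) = 5874499/735840 + 5 * sqrt(5) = 19.16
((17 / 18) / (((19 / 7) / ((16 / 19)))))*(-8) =-7616 / 3249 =-2.34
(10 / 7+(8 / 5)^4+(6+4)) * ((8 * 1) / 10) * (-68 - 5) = -22972224 / 21875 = -1050.16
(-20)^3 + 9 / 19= -151991 / 19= -7999.53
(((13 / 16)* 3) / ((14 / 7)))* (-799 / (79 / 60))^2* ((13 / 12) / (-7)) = -24275198025 / 349496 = -69457.73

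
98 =98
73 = 73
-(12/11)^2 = -144/121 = -1.19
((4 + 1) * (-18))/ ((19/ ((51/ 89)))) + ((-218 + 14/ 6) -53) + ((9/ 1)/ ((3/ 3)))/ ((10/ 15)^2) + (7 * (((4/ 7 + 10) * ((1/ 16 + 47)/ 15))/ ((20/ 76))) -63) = 576428719/ 1014600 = 568.13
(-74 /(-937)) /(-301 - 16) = -74 /297029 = -0.00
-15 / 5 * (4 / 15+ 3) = -49 / 5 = -9.80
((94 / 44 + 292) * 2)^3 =270965625111 / 1331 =203580484.68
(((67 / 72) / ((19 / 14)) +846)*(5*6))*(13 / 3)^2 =489367385 / 1026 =476966.26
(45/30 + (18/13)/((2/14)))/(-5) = -291/130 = -2.24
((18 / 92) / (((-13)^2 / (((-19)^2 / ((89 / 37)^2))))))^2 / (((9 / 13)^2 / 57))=13921824533817 / 22436876350564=0.62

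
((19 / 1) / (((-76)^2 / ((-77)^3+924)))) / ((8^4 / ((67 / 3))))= -30525803 / 3735552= -8.17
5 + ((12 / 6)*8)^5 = 1048581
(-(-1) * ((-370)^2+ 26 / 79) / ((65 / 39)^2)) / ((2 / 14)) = 681352938 / 1975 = 344988.83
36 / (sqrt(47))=36* sqrt(47) / 47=5.25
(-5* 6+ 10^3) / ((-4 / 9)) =-4365 / 2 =-2182.50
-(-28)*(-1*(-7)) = 196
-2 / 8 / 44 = -0.01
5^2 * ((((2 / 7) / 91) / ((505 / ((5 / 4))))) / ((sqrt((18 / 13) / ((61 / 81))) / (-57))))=-475 * sqrt(1586) / 2316132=-0.01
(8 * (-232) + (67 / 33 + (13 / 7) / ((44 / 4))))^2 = 183379219984 / 53361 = 3436577.65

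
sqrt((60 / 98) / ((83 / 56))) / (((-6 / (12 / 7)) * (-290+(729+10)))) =-8 * sqrt(8715) / 1826083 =-0.00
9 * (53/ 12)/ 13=159/ 52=3.06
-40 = -40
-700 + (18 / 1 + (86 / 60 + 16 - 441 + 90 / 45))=-1103.57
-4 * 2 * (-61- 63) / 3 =992 / 3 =330.67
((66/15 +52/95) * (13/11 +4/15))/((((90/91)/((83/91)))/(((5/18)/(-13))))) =-932339/6602310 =-0.14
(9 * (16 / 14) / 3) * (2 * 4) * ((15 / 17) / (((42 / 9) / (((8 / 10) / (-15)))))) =-1152 / 4165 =-0.28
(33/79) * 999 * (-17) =-560439/79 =-7094.16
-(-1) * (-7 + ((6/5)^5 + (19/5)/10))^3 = -70.53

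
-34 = -34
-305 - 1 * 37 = -342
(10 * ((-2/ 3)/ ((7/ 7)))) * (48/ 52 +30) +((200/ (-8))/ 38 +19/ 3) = -297109/ 1482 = -200.48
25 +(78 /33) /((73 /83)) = 22233 /803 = 27.69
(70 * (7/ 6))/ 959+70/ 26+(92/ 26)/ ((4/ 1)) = 39133/ 10686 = 3.66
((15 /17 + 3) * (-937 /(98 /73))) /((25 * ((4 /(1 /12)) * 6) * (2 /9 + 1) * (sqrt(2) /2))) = -205203 * sqrt(2) /666400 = -0.44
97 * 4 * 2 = 776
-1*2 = -2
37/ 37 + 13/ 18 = 31/ 18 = 1.72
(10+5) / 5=3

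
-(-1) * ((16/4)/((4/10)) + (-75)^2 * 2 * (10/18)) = 6260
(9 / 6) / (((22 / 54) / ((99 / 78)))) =243 / 52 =4.67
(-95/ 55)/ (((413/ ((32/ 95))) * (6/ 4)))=-64/ 68145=-0.00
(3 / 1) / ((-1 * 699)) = -1 / 233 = -0.00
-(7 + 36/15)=-47/5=-9.40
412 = 412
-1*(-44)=44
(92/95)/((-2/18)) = -828/95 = -8.72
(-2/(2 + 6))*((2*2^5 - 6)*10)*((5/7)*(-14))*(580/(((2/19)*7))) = 1141357.14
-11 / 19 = -0.58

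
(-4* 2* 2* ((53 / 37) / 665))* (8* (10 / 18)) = -6784 / 44289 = -0.15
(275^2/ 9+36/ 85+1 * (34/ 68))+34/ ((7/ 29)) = 91512221/ 10710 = 8544.56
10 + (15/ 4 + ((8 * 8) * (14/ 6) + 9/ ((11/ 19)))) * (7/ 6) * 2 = 403.47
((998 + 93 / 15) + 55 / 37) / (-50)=-93026 / 4625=-20.11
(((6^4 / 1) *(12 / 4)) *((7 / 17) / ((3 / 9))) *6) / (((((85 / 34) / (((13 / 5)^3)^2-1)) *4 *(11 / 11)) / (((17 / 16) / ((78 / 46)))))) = 564683854896 / 1015625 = 555996.41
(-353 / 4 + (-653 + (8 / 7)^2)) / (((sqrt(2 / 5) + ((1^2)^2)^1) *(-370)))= 48343 / 14504 - 48343 *sqrt(10) / 72520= 1.23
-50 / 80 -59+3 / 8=-237 / 4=-59.25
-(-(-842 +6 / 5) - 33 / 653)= -2745047 / 3265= -840.75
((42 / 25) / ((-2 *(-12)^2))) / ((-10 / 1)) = 7 / 12000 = 0.00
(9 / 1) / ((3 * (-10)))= -3 / 10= -0.30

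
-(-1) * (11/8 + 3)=35/8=4.38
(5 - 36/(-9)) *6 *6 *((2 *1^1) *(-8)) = -5184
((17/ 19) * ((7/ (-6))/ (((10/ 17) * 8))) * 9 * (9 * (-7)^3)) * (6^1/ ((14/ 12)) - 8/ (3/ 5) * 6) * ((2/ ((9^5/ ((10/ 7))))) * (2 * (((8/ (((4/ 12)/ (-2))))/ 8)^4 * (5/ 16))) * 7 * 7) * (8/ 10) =-363597836/ 513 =-708767.71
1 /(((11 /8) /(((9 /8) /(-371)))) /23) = -207 /4081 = -0.05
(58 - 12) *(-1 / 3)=-46 / 3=-15.33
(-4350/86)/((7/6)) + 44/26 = -163028/3913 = -41.66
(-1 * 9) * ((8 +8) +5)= -189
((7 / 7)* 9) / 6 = 3 / 2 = 1.50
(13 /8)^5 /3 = 371293 /98304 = 3.78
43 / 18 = 2.39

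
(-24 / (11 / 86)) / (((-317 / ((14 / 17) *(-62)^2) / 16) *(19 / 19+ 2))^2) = -510095195373568 / 958363593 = -532256.44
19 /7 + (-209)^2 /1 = 305786 /7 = 43683.71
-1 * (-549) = 549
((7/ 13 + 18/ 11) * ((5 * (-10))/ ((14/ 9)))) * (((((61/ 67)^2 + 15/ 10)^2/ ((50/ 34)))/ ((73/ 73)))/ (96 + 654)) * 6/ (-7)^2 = -424543567527/ 10085636060500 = -0.04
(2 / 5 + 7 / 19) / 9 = 73 / 855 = 0.09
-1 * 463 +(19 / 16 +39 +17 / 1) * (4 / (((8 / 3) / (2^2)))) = -959 / 8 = -119.88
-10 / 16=-0.62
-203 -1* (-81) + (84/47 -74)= -9128/47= -194.21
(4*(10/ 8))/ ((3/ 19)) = 95/ 3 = 31.67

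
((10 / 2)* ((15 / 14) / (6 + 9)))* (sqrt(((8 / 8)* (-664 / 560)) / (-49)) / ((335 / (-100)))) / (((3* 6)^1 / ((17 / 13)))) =-85* sqrt(5810) / 5377554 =-0.00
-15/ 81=-5/ 27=-0.19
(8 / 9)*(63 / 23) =56 / 23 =2.43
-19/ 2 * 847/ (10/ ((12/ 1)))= -48279/ 5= -9655.80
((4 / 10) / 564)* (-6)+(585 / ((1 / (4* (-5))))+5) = -11695.00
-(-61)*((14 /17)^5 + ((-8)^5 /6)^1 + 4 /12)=-472951376433 /1419857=-333097.89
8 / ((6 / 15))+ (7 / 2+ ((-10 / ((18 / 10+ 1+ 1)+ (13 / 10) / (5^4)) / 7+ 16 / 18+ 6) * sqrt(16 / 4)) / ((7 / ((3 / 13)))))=23.93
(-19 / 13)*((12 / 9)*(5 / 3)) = -3.25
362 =362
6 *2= 12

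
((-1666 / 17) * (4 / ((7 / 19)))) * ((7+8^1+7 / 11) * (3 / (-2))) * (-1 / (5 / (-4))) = 1098048 / 55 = 19964.51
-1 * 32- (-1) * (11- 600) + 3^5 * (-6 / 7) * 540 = -791667 / 7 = -113095.29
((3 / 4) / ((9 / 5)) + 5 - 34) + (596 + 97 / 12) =1151 / 2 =575.50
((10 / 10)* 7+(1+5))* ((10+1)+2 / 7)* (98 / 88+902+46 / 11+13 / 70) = 1435254067 / 10780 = 133140.45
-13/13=-1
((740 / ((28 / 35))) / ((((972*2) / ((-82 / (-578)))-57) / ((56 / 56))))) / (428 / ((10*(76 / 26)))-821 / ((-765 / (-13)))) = 183746625 / 1871643748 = 0.10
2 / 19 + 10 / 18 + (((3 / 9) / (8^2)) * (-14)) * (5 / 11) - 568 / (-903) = 22768433 / 18117792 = 1.26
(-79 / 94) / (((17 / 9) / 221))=-9243 / 94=-98.33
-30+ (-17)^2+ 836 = 1095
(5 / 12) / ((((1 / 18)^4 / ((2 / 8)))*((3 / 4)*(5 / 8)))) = 23328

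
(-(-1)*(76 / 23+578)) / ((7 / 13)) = 24830 / 23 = 1079.57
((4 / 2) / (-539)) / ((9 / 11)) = -2 / 441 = -0.00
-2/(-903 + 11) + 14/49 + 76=238171/3122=76.29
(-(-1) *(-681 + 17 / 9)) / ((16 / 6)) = -764 / 3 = -254.67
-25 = -25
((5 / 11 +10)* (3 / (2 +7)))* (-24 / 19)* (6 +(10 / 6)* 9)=-19320 / 209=-92.44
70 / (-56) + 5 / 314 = -775 / 628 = -1.23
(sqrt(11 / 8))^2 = 11 / 8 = 1.38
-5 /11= -0.45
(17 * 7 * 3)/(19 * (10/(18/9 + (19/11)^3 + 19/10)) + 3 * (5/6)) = 28678762/1886765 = 15.20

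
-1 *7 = -7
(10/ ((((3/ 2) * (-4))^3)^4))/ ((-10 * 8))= -1/ 17414258688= -0.00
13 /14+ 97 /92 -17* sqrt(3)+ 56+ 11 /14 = 37847 /644 -17* sqrt(3) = 29.32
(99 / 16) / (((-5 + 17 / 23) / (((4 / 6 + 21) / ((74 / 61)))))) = -3009435 / 116032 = -25.94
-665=-665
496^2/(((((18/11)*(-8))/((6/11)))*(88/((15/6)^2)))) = -24025/33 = -728.03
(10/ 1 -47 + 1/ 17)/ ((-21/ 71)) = 44588/ 357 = 124.90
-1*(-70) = 70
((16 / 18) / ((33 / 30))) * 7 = 560 / 99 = 5.66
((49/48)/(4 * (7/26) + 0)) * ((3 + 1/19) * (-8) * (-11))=29029/114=254.64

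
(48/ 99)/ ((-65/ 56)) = -896/ 2145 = -0.42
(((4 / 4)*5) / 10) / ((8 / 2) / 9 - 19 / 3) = -0.08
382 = 382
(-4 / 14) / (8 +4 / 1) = -0.02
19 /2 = 9.50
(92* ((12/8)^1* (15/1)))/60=69/2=34.50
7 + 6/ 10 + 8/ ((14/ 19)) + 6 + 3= 961/ 35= 27.46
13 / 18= 0.72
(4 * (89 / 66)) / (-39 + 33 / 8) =-0.15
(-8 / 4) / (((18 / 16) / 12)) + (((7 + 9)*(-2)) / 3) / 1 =-32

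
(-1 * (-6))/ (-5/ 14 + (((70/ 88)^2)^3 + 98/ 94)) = 14323963551744/ 2241088165153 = 6.39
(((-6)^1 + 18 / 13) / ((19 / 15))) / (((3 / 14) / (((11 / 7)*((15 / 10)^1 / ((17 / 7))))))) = -69300 / 4199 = -16.50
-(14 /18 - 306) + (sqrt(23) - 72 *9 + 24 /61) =-187969 /549 + sqrt(23) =-337.59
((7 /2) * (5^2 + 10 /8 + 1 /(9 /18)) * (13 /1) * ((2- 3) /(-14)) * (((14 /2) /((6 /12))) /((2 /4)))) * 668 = 1717261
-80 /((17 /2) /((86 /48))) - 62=-4022 /51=-78.86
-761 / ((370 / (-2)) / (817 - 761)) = 42616 / 185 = 230.36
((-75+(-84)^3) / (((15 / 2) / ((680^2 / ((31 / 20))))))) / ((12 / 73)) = -13339582467200 / 93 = -143436370615.05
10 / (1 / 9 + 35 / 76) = 6840 / 391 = 17.49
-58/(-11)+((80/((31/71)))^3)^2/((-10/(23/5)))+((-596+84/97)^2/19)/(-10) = -151882453808567428291343772282/8726295630582805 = -17405146494953.62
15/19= 0.79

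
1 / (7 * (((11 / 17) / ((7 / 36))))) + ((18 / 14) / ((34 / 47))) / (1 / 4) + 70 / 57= 7503301 / 895356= 8.38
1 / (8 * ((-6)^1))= -1 / 48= -0.02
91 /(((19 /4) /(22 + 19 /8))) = 17745 /38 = 466.97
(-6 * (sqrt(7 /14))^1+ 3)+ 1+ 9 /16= 73 /16-3 * sqrt(2)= 0.32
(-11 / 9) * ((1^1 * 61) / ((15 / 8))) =-5368 / 135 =-39.76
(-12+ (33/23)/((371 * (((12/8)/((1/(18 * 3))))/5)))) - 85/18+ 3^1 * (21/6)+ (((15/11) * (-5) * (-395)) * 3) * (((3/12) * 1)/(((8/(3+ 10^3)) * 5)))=4106981036947/81097632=50642.43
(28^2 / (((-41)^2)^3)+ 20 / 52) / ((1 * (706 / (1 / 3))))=7916843799 / 43596456723898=0.00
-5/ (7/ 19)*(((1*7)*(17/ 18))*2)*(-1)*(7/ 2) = 11305/ 18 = 628.06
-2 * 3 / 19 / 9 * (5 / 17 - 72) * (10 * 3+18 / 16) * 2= 101177 / 646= 156.62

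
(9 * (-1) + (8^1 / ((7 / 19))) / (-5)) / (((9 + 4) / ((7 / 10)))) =-467 / 650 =-0.72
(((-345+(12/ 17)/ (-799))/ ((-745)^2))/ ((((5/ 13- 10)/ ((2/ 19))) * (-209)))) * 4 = -487359288/ 3742123758415625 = -0.00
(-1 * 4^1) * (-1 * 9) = 36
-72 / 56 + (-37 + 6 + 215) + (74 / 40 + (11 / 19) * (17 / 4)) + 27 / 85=4235813 / 22610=187.34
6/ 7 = 0.86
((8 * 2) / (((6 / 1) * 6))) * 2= 8 / 9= 0.89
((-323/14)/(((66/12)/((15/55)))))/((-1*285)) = 17/4235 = 0.00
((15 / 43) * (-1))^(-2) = 1849 / 225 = 8.22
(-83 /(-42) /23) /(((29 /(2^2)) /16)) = 2656 /14007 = 0.19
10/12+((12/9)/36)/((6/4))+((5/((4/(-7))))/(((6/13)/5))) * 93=-5711969/648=-8814.77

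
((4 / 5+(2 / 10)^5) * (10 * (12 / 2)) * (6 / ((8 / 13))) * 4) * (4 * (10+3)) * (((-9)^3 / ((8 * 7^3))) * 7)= -5546262618 / 30625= -181102.45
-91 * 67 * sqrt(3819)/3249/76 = -6097 * sqrt(3819)/246924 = -1.53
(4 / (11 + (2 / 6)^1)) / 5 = 0.07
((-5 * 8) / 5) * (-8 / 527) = 64 / 527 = 0.12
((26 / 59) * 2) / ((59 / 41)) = 2132 / 3481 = 0.61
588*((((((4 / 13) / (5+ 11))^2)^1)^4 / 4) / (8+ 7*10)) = 49 / 1389952941817856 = 0.00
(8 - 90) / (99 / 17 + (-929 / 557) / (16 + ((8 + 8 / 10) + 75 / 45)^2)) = -10967081021 / 777090591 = -14.11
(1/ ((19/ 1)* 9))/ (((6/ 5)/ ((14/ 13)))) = 35/ 6669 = 0.01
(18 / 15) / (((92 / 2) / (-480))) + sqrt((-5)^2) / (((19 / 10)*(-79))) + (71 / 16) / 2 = -11418883 / 1104736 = -10.34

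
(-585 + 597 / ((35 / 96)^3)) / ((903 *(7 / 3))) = 5.57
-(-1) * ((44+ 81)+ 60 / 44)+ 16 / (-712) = 123688 / 979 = 126.34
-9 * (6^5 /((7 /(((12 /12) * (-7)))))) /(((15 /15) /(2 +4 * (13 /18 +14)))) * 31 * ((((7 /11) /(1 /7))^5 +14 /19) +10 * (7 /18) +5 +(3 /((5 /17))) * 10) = 754098703398889344 /3059969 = 246439981385.07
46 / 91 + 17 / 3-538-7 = -147100 / 273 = -538.83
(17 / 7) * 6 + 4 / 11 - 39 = -1853 / 77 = -24.06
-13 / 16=-0.81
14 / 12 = 7 / 6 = 1.17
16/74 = 8/37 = 0.22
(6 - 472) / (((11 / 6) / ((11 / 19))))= -2796 / 19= -147.16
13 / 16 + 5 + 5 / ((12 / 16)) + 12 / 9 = 221 / 16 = 13.81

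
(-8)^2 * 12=768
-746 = -746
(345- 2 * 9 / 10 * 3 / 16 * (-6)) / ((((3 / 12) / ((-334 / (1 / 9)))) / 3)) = -62589429 / 5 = -12517885.80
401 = 401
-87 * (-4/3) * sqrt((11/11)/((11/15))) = 116 * sqrt(165)/11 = 135.46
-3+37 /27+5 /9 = -29 /27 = -1.07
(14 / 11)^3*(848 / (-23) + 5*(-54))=-19367152 / 30613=-632.64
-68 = -68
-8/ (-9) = 8/ 9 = 0.89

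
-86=-86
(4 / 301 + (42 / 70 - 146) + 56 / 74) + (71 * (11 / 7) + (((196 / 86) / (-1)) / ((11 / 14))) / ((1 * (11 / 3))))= -228074764 / 6737885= -33.85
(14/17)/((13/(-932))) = -13048/221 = -59.04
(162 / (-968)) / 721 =-81 / 348964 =-0.00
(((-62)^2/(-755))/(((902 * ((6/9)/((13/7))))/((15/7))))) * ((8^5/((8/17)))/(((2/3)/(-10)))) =117438197760/3336949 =35193.29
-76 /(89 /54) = -4104 /89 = -46.11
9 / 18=1 / 2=0.50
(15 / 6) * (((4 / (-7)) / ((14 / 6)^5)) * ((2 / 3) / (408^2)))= -45 / 544008976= -0.00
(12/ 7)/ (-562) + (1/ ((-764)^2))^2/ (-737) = -1506579912281519/ 493907114575646464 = -0.00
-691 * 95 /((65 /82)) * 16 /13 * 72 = -1240217856 /169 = -7338567.20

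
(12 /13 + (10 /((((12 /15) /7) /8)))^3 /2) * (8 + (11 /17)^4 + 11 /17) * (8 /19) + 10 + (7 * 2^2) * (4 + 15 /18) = 39427486022756908 /61889061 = 637067122.78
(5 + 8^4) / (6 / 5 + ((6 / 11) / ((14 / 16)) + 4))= 1578885 / 2242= 704.23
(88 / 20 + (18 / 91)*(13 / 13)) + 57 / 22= 71959 / 10010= 7.19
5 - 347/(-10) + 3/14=1397/35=39.91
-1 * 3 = -3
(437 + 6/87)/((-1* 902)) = -12675/26158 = -0.48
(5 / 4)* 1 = 5 / 4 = 1.25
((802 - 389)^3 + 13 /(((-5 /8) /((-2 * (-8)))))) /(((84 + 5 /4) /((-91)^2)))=11667045284804 /1705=6842841809.27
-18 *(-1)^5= 18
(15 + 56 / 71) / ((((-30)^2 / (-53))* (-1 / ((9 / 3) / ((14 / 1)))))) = 59413 / 298200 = 0.20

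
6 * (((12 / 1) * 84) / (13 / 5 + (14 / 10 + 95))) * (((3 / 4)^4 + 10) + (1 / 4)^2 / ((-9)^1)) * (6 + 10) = 332542 / 33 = 10077.03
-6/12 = -1/2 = -0.50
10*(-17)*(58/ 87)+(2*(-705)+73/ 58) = -264841/ 174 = -1522.07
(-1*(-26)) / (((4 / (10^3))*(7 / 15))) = 97500 / 7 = 13928.57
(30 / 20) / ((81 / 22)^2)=242 / 2187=0.11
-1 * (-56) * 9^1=504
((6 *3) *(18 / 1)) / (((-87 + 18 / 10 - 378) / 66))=-8910 / 193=-46.17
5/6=0.83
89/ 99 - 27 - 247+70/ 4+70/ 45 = -5589/ 22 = -254.05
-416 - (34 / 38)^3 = -2858257 / 6859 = -416.72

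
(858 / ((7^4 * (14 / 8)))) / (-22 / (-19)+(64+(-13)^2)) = 0.00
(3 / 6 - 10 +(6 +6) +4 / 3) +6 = 59 / 6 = 9.83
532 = 532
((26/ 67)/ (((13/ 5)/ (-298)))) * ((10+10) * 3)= -178800/ 67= -2668.66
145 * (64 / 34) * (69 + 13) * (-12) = -4565760 / 17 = -268574.12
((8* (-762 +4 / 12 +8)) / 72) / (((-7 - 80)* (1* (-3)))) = -2261 / 7047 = -0.32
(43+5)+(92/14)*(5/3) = 1238/21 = 58.95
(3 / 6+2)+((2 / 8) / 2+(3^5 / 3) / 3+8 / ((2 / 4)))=365 / 8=45.62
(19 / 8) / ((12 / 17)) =323 / 96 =3.36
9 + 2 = 11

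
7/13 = 0.54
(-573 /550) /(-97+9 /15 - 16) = 0.01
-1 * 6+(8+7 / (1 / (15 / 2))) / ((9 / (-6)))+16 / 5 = -647 / 15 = -43.13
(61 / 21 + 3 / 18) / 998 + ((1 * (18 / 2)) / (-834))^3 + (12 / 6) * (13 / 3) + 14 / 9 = 6906396055219 / 675422436024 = 10.23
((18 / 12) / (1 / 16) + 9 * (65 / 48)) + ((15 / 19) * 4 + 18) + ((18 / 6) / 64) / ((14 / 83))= 980979 / 17024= 57.62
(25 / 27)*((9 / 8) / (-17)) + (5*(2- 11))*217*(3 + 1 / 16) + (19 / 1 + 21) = -24370145 / 816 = -29865.37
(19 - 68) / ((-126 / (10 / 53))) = 35 / 477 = 0.07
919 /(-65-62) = -919 /127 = -7.24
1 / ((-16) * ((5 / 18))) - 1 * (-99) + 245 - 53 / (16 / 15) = 23527 / 80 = 294.09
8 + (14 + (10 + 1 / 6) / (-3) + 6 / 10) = 1729 / 90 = 19.21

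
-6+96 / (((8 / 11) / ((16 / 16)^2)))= 126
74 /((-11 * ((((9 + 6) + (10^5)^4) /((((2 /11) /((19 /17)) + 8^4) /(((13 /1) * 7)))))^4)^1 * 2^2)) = -0.00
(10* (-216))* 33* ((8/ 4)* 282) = -40201920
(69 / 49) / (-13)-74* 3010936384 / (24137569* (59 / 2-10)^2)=-43865483908073 / 1798948880001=-24.38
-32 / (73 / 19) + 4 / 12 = -1751 / 219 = -8.00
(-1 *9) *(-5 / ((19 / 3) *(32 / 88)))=1485 / 76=19.54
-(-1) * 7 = 7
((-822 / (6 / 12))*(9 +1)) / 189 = -5480 / 63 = -86.98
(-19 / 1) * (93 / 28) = -1767 / 28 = -63.11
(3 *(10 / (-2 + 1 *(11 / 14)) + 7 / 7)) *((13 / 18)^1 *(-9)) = 4797 / 34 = 141.09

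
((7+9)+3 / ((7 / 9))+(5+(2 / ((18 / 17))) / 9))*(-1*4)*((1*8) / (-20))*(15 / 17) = 113704 / 3213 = 35.39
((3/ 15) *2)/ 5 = 2/ 25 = 0.08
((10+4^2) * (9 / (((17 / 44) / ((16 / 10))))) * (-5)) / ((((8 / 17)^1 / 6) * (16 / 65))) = -250965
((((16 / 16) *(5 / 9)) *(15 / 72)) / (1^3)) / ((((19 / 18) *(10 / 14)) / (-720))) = -2100 / 19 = -110.53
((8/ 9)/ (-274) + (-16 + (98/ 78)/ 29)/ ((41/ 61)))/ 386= -452518165/ 7356573666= -0.06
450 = 450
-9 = -9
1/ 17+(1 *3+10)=222/ 17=13.06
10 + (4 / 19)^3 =68654 / 6859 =10.01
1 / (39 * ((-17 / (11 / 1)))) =-11 / 663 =-0.02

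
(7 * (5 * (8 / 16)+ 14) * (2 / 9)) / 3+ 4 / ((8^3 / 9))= 8.63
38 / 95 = 2 / 5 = 0.40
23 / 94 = 0.24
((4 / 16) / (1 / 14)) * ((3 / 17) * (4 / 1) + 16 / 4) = 280 / 17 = 16.47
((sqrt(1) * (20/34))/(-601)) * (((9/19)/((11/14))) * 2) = -2520/2135353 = -0.00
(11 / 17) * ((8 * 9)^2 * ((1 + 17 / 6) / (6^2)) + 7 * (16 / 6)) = 18832 / 51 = 369.25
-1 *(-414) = 414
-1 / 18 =-0.06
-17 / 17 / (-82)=1 / 82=0.01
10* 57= 570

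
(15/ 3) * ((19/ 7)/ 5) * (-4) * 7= -76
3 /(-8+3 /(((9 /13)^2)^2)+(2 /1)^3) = 6561 /28561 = 0.23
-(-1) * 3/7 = 3/7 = 0.43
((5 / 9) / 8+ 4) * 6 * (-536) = -39262 / 3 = -13087.33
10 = 10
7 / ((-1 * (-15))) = 7 / 15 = 0.47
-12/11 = -1.09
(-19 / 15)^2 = 1.60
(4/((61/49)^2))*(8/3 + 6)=249704/11163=22.37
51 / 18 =17 / 6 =2.83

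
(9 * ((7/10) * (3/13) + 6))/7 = 7209/910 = 7.92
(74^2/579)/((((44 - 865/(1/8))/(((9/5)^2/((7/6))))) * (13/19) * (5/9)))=-4213782/419316625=-0.01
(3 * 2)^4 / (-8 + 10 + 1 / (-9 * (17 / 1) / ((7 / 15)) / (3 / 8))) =7931520 / 12233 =648.37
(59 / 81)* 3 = 59 / 27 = 2.19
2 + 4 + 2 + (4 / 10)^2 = 204 / 25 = 8.16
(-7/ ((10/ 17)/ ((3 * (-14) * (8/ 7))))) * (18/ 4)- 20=12752/ 5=2550.40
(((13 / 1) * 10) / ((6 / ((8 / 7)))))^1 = 520 / 21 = 24.76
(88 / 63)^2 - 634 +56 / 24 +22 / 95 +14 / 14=-236973022 / 377055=-628.48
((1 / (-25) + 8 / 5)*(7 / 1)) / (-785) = -273 / 19625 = -0.01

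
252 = 252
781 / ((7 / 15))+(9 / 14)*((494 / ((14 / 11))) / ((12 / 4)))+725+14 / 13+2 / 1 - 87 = 3054825 / 1274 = 2397.82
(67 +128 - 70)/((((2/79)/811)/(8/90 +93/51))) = 2343323675/306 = 7657920.51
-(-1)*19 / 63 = 19 / 63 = 0.30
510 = 510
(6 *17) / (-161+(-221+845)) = 0.22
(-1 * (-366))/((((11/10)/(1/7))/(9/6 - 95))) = -31110/7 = -4444.29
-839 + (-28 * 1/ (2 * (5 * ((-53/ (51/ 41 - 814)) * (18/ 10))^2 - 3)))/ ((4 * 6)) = -163806344469133/ 195286304232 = -838.80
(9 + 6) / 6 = 5 / 2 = 2.50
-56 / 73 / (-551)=56 / 40223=0.00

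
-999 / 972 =-37 / 36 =-1.03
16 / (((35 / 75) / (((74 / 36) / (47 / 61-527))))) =-4514 / 33705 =-0.13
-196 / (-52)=49 / 13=3.77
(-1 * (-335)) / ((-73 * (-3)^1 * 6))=335 / 1314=0.25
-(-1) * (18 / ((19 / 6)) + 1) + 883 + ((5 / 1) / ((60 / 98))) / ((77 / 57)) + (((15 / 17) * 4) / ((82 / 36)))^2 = 182381731935 / 203068162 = 898.13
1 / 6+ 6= 37 / 6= 6.17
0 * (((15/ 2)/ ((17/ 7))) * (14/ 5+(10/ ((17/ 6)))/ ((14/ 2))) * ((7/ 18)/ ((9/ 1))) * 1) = 0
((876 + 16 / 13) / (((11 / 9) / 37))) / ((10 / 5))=1898766 / 143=13278.08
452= 452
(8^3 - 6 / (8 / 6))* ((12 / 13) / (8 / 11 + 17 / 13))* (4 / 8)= 115.10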